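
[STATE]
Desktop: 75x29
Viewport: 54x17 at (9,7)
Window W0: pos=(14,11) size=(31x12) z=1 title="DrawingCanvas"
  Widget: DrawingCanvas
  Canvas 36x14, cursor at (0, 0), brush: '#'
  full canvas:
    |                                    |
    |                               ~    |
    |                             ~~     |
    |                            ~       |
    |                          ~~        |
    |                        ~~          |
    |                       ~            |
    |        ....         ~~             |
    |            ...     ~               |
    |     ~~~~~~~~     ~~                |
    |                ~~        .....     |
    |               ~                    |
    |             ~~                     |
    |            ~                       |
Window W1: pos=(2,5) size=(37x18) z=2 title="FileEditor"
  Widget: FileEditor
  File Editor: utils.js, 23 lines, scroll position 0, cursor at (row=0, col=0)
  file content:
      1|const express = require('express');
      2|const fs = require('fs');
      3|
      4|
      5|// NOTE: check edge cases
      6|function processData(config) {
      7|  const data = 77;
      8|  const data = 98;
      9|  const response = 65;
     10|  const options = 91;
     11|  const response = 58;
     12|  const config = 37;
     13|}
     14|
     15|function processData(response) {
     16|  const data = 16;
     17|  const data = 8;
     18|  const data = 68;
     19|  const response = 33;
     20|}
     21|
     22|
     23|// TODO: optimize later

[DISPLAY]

─────────────────────────────┨                        
express = require('express')▲┃                        
fs = require('fs');         █┃                        
                            ░┃                        
                            ░┃━━━━━┓                  
E: check edge cases         ░┃     ┃                  
on processData(config) {    ░┃─────┨                  
t data = 77;                ░┃     ┃                  
t data = 98;                ░┃     ┃                  
t response = 65;            ░┃     ┃                  
t options = 91;             ░┃    ~┃                  
t response = 58;            ░┃  ~~ ┃                  
t config = 37;              ░┃~~   ┃                  
                            ░┃     ┃                  
                            ▼┃     ┃                  
━━━━━━━━━━━━━━━━━━━━━━━━━━━━━┛━━━━━┛                  
                                                      


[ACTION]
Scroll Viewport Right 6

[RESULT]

───────────────────────┨                              
s = require('express')▲┃                              
equire('fs');         █┃                              
                      ░┃                              
                      ░┃━━━━━┓                        
ck edge cases         ░┃     ┃                        
cessData(config) {    ░┃─────┨                        
 = 77;                ░┃     ┃                        
 = 98;                ░┃     ┃                        
onse = 65;            ░┃     ┃                        
ons = 91;             ░┃    ~┃                        
onse = 58;            ░┃  ~~ ┃                        
ig = 37;              ░┃~~   ┃                        
                      ░┃     ┃                        
                      ▼┃     ┃                        
━━━━━━━━━━━━━━━━━━━━━━━┛━━━━━┛                        
                                                      


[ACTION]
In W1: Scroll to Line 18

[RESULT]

───────────────────────┨                              
ons = 91;             ▲┃                              
onse = 58;            ░┃                              
ig = 37;              ░┃                              
                      ░┃━━━━━┓                        
                      ░┃     ┃                        
cessData(response) {  ░┃─────┨                        
 = 16;                ░┃     ┃                        
 = 8;                 ░┃     ┃                        
 = 68;                ░┃     ┃                        
onse = 33;            ░┃    ~┃                        
                      ░┃  ~~ ┃                        
                      ░┃~~   ┃                        
                      █┃     ┃                        
imize later           ▼┃     ┃                        
━━━━━━━━━━━━━━━━━━━━━━━┛━━━━━┛                        
                                                      


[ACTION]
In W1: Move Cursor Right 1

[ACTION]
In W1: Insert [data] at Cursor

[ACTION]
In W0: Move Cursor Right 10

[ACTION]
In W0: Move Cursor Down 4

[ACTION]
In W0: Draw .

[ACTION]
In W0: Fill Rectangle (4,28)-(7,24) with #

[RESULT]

───────────────────────┨                              
ons = 91;             ▲┃                              
onse = 58;            ░┃                              
ig = 37;              ░┃                              
                      ░┃━━━━━┓                        
                      ░┃     ┃                        
cessData(response) {  ░┃─────┨                        
 = 16;                ░┃     ┃                        
 = 8;                 ░┃     ┃                        
 = 68;                ░┃     ┃                        
onse = 33;            ░┃    ~┃                        
                      ░┃#####┃                        
                      ░┃#####┃                        
                      █┃#####┃                        
imize later           ▼┃#####┃                        
━━━━━━━━━━━━━━━━━━━━━━━┛━━━━━┛                        
                                                      


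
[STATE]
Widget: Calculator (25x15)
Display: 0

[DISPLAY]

                        0
┌───┬───┬───┬───┐        
│ 7 │ 8 │ 9 │ ÷ │        
├───┼───┼───┼───┤        
│ 4 │ 5 │ 6 │ × │        
├───┼───┼───┼───┤        
│ 1 │ 2 │ 3 │ - │        
├───┼───┼───┼───┤        
│ 0 │ . │ = │ + │        
├───┼───┼───┼───┤        
│ C │ MC│ MR│ M+│        
└───┴───┴───┴───┘        
                         
                         
                         


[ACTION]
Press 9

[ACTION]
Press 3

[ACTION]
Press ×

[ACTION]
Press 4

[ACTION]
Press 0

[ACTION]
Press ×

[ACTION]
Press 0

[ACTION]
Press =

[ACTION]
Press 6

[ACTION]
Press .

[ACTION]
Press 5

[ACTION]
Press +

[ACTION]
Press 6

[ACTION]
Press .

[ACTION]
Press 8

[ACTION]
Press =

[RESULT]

                     13.3
┌───┬───┬───┬───┐        
│ 7 │ 8 │ 9 │ ÷ │        
├───┼───┼───┼───┤        
│ 4 │ 5 │ 6 │ × │        
├───┼───┼───┼───┤        
│ 1 │ 2 │ 3 │ - │        
├───┼───┼───┼───┤        
│ 0 │ . │ = │ + │        
├───┼───┼───┼───┤        
│ C │ MC│ MR│ M+│        
└───┴───┴───┴───┘        
                         
                         
                         


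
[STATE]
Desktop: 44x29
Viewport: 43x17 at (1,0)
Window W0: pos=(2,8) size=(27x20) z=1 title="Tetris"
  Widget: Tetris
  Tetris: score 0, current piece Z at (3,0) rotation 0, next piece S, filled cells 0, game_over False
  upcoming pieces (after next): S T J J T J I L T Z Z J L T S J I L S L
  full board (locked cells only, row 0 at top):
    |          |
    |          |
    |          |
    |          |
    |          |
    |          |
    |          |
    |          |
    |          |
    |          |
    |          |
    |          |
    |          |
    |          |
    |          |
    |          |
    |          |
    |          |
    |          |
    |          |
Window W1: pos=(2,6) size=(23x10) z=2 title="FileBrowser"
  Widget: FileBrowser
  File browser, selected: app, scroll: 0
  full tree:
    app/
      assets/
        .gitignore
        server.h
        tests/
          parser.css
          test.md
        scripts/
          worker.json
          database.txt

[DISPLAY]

                                           
                                           
                                           
                                           
                                           
                                           
 ┏━━━━━━━━━━━━━━━━━━━━━┓                   
 ┃ FileBrowser         ┃                   
 ┠─────────────────────┨━━━┓               
 ┃> [-] app/           ┃   ┃               
 ┃    [+] assets/      ┃───┨               
 ┃                     ┃   ┃               
 ┃                     ┃   ┃               
 ┃                     ┃   ┃               
 ┃                     ┃   ┃               
 ┗━━━━━━━━━━━━━━━━━━━━━┛   ┃               
 ┃          │              ┃               


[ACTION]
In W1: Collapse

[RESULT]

                                           
                                           
                                           
                                           
                                           
                                           
 ┏━━━━━━━━━━━━━━━━━━━━━┓                   
 ┃ FileBrowser         ┃                   
 ┠─────────────────────┨━━━┓               
 ┃> [+] app/           ┃   ┃               
 ┃                     ┃───┨               
 ┃                     ┃   ┃               
 ┃                     ┃   ┃               
 ┃                     ┃   ┃               
 ┃                     ┃   ┃               
 ┗━━━━━━━━━━━━━━━━━━━━━┛   ┃               
 ┃          │              ┃               


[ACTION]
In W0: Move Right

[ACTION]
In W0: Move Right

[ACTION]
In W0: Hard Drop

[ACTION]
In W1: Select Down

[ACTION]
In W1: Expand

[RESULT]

                                           
                                           
                                           
                                           
                                           
                                           
 ┏━━━━━━━━━━━━━━━━━━━━━┓                   
 ┃ FileBrowser         ┃                   
 ┠─────────────────────┨━━━┓               
 ┃> [-] app/           ┃   ┃               
 ┃    [+] assets/      ┃───┨               
 ┃                     ┃   ┃               
 ┃                     ┃   ┃               
 ┃                     ┃   ┃               
 ┃                     ┃   ┃               
 ┗━━━━━━━━━━━━━━━━━━━━━┛   ┃               
 ┃          │              ┃               


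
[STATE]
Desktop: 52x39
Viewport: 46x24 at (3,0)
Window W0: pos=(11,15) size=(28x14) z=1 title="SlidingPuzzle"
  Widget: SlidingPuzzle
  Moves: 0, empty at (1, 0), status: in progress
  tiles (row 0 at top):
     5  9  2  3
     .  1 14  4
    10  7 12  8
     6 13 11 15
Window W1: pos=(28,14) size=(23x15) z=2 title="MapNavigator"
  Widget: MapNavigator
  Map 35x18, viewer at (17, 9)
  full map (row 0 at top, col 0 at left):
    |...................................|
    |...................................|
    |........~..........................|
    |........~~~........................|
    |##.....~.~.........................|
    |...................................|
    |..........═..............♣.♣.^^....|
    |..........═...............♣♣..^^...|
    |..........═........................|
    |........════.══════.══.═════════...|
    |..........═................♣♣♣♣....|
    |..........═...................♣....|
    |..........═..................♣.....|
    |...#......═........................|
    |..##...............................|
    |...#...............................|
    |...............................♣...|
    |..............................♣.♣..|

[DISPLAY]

                                              
                                              
                                              
                                              
                                              
                                              
                                              
                                              
                                              
                                              
                                              
                                              
                                              
                                              
                         ┏━━━━━━━━━━━━━━━━━━━━
        ┏━━━━━━━━━━━━━━━━┃ MapNavigator       
        ┃ SlidingPuzzle  ┠────────────────────
        ┠────────────────┃~.~.................
        ┃┌────┬────┬────┬┃....................
        ┃│  5 │  9 │  2 │┃...═..............♣.
        ┃├────┼────┼────┼┃...═...............♣
        ┃│    │  1 │ 14 │┃...═................
        ┃├────┼────┼────┼┃.════.════@═.══.════
        ┃│ 10 │  7 │ 12 │┃...═................


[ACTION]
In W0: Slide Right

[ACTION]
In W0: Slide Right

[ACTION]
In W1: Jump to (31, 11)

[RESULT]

                                              
                                              
                                              
                                              
                                              
                                              
                                              
                                              
                                              
                                              
                                              
                                              
                                              
                                              
                         ┏━━━━━━━━━━━━━━━━━━━━
        ┏━━━━━━━━━━━━━━━━┃ MapNavigator       
        ┃ SlidingPuzzle  ┠────────────────────
        ┠────────────────┃....♣.♣.^^....      
        ┃┌────┬────┬────┬┃.....♣♣..^^...      
        ┃│  5 │  9 │  2 │┃..............      
        ┃├────┼────┼────┼┃═.═════════...      
        ┃│    │  1 │ 14 │┃......♣♣♣♣....      
        ┃├────┼────┼────┼┃.........♣@...      
        ┃│ 10 │  7 │ 12 │┃........♣.....      


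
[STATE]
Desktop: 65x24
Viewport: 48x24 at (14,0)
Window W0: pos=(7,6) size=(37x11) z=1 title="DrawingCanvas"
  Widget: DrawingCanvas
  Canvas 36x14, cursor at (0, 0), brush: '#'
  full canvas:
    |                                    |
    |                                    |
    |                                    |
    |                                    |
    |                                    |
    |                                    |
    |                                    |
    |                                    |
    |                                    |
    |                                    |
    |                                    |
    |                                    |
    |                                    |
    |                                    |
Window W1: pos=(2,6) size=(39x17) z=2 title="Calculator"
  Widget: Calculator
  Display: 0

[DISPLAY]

                                                
                                                
                                                
                                                
                                                
                                                
━━━━━━━━━━━━━━━━━━━━━━━━━━┓━━┓                  
                          ┃  ┃                  
──────────────────────────┨──┨                  
                         0┃  ┃                  
─┬───┐                    ┃  ┃                  
 │ ÷ │                    ┃  ┃                  
─┼───┤                    ┃  ┃                  
 │ × │                    ┃  ┃                  
─┼───┤                    ┃  ┃                  
 │ - │                    ┃  ┃                  
─┼───┤                    ┃━━┛                  
 │ + │                    ┃                     
─┼───┤                    ┃                     
R│ M+│                    ┃                     
─┴───┘                    ┃                     
                          ┃                     
━━━━━━━━━━━━━━━━━━━━━━━━━━┛                     
                                                


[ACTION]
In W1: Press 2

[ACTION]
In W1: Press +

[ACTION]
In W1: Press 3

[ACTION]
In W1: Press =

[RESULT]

                                                
                                                
                                                
                                                
                                                
                                                
━━━━━━━━━━━━━━━━━━━━━━━━━━┓━━┓                  
                          ┃  ┃                  
──────────────────────────┨──┨                  
                         5┃  ┃                  
─┬───┐                    ┃  ┃                  
 │ ÷ │                    ┃  ┃                  
─┼───┤                    ┃  ┃                  
 │ × │                    ┃  ┃                  
─┼───┤                    ┃  ┃                  
 │ - │                    ┃  ┃                  
─┼───┤                    ┃━━┛                  
 │ + │                    ┃                     
─┼───┤                    ┃                     
R│ M+│                    ┃                     
─┴───┘                    ┃                     
                          ┃                     
━━━━━━━━━━━━━━━━━━━━━━━━━━┛                     
                                                


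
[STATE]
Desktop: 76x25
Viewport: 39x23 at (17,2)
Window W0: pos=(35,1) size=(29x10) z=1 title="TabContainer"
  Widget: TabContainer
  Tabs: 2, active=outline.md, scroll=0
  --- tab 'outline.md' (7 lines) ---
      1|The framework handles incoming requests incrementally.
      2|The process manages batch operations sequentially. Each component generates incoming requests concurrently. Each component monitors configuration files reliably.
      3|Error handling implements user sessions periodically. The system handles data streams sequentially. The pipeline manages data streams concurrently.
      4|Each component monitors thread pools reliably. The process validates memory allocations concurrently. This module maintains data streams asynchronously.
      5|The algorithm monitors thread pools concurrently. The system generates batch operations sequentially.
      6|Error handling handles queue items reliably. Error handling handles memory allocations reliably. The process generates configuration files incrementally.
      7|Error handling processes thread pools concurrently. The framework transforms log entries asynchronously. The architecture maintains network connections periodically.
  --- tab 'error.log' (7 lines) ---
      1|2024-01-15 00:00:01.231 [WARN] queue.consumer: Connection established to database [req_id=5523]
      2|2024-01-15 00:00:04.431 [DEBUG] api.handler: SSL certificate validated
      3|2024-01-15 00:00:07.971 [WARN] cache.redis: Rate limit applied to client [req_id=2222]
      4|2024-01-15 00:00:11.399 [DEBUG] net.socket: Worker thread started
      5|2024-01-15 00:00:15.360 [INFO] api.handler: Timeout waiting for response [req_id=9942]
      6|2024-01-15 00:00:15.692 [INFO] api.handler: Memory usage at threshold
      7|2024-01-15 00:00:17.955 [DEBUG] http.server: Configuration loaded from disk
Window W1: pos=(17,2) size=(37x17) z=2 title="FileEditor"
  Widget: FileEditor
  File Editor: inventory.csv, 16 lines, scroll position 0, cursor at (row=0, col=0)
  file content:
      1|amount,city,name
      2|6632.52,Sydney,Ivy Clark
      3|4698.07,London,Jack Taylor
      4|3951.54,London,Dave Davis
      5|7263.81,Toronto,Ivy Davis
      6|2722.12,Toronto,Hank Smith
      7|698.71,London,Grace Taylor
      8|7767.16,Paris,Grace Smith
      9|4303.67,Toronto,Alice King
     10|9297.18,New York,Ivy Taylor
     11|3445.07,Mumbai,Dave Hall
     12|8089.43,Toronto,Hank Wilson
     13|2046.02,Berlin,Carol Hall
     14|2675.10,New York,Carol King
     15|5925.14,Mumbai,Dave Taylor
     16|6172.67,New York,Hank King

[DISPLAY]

┏━━━━━━━━━━━━━━━━━━━━━━━━━━━━━━━━━━━┓  
┃ FileEditor                        ┃──
┠───────────────────────────────────┨r.
┃█mount,city,name                  ▲┃──
┃6632.52,Sydney,Ivy Clark          █┃le
┃4698.07,London,Jack Taylor        ░┃s 
┃3951.54,London,Dave Davis         ░┃le
┃7263.81,Toronto,Ivy Davis         ░┃it
┃2722.12,Toronto,Hank Smith        ░┃━━
┃698.71,London,Grace Taylor        ░┃  
┃7767.16,Paris,Grace Smith         ░┃  
┃4303.67,Toronto,Alice King        ░┃  
┃9297.18,New York,Ivy Taylor       ░┃  
┃3445.07,Mumbai,Dave Hall          ░┃  
┃8089.43,Toronto,Hank Wilson       ░┃  
┃2046.02,Berlin,Carol Hall         ▼┃  
┗━━━━━━━━━━━━━━━━━━━━━━━━━━━━━━━━━━━┛  
                                       
                                       
                                       
                                       
                                       
                                       


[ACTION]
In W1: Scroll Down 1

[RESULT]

┏━━━━━━━━━━━━━━━━━━━━━━━━━━━━━━━━━━━┓  
┃ FileEditor                        ┃──
┠───────────────────────────────────┨r.
┃6632.52,Sydney,Ivy Clark          ▲┃──
┃4698.07,London,Jack Taylor        ░┃le
┃3951.54,London,Dave Davis         ░┃s 
┃7263.81,Toronto,Ivy Davis         ░┃le
┃2722.12,Toronto,Hank Smith        █┃it
┃698.71,London,Grace Taylor        ░┃━━
┃7767.16,Paris,Grace Smith         ░┃  
┃4303.67,Toronto,Alice King        ░┃  
┃9297.18,New York,Ivy Taylor       ░┃  
┃3445.07,Mumbai,Dave Hall          ░┃  
┃8089.43,Toronto,Hank Wilson       ░┃  
┃2046.02,Berlin,Carol Hall         ░┃  
┃2675.10,New York,Carol King       ▼┃  
┗━━━━━━━━━━━━━━━━━━━━━━━━━━━━━━━━━━━┛  
                                       
                                       
                                       
                                       
                                       
                                       


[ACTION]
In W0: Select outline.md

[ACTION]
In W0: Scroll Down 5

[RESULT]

┏━━━━━━━━━━━━━━━━━━━━━━━━━━━━━━━━━━━┓  
┃ FileEditor                        ┃──
┠───────────────────────────────────┨r.
┃6632.52,Sydney,Ivy Clark          ▲┃──
┃4698.07,London,Jack Taylor        ░┃dl
┃3951.54,London,Dave Davis         ░┃ce
┃7263.81,Toronto,Ivy Davis         ░┃  
┃2722.12,Toronto,Hank Smith        █┃  
┃698.71,London,Grace Taylor        ░┃━━
┃7767.16,Paris,Grace Smith         ░┃  
┃4303.67,Toronto,Alice King        ░┃  
┃9297.18,New York,Ivy Taylor       ░┃  
┃3445.07,Mumbai,Dave Hall          ░┃  
┃8089.43,Toronto,Hank Wilson       ░┃  
┃2046.02,Berlin,Carol Hall         ░┃  
┃2675.10,New York,Carol King       ▼┃  
┗━━━━━━━━━━━━━━━━━━━━━━━━━━━━━━━━━━━┛  
                                       
                                       
                                       
                                       
                                       
                                       


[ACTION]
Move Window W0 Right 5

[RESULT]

┏━━━━━━━━━━━━━━━━━━━━━━━━━━━━━━━━━━━┓  
┃ FileEditor                        ┃──
┠───────────────────────────────────┨ e
┃6632.52,Sydney,Ivy Clark          ▲┃──
┃4698.07,London,Jack Taylor        ░┃g 
┃3951.54,London,Dave Davis         ░┃g 
┃7263.81,Toronto,Ivy Davis         ░┃  
┃2722.12,Toronto,Hank Smith        █┃  
┃698.71,London,Grace Taylor        ░┃━━
┃7767.16,Paris,Grace Smith         ░┃  
┃4303.67,Toronto,Alice King        ░┃  
┃9297.18,New York,Ivy Taylor       ░┃  
┃3445.07,Mumbai,Dave Hall          ░┃  
┃8089.43,Toronto,Hank Wilson       ░┃  
┃2046.02,Berlin,Carol Hall         ░┃  
┃2675.10,New York,Carol King       ▼┃  
┗━━━━━━━━━━━━━━━━━━━━━━━━━━━━━━━━━━━┛  
                                       
                                       
                                       
                                       
                                       
                                       


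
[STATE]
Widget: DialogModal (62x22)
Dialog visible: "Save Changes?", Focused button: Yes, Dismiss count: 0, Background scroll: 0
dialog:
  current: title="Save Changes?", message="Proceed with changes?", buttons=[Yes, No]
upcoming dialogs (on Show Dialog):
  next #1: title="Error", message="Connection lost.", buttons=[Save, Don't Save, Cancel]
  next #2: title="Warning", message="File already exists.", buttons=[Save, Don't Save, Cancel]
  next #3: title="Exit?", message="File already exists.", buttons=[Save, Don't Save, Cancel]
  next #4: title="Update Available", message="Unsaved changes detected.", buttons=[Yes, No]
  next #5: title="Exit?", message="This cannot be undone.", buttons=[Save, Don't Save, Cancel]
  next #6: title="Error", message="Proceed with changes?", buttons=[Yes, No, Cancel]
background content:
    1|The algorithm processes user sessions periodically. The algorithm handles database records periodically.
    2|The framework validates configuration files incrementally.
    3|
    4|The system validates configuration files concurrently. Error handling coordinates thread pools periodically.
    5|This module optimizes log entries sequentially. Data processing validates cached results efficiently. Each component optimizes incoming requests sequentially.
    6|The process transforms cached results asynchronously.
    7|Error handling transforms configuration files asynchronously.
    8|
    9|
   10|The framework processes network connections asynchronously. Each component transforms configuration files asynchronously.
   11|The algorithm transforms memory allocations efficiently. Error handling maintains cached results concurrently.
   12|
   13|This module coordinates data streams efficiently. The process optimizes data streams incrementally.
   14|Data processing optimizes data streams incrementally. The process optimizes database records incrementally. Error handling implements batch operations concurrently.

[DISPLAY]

The algorithm processes user sessions periodically. The algori
The framework validates configuration files incrementally.    
                                                              
The system validates configuration files concurrently. Error h
This module optimizes log entries sequentially. Data processin
The process transforms cached results asynchronously.         
Error handling transforms configuration files asynchronously. 
                                                              
                  ┌───────────────────────┐                   
The framework proc│     Save Changes?     │ asynchronously. Ea
The algorithm tran│ Proceed with changes? │ efficiently. Error
                  │       [Yes]  No       │                   
This module coordi└───────────────────────┘ently. The process 
Data processing optimizes data streams incrementally. The proc
                                                              
                                                              
                                                              
                                                              
                                                              
                                                              
                                                              
                                                              


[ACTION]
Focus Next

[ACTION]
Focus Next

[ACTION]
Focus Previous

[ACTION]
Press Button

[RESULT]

The algorithm processes user sessions periodically. The algori
The framework validates configuration files incrementally.    
                                                              
The system validates configuration files concurrently. Error h
This module optimizes log entries sequentially. Data processin
The process transforms cached results asynchronously.         
Error handling transforms configuration files asynchronously. 
                                                              
                                                              
The framework processes network connections asynchronously. Ea
The algorithm transforms memory allocations efficiently. Error
                                                              
This module coordinates data streams efficiently. The process 
Data processing optimizes data streams incrementally. The proc
                                                              
                                                              
                                                              
                                                              
                                                              
                                                              
                                                              
                                                              


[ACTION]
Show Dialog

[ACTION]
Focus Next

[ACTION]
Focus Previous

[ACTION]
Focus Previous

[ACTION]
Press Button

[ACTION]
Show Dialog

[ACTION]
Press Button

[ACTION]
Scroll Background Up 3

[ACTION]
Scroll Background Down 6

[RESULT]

Error handling transforms configuration files asynchronously. 
                                                              
                                                              
The framework processes network connections asynchronously. Ea
The algorithm transforms memory allocations efficiently. Error
                                                              
This module coordinates data streams efficiently. The process 
Data processing optimizes data streams incrementally. The proc
                                                              
                                                              
                                                              
                                                              
                                                              
                                                              
                                                              
                                                              
                                                              
                                                              
                                                              
                                                              
                                                              
                                                              


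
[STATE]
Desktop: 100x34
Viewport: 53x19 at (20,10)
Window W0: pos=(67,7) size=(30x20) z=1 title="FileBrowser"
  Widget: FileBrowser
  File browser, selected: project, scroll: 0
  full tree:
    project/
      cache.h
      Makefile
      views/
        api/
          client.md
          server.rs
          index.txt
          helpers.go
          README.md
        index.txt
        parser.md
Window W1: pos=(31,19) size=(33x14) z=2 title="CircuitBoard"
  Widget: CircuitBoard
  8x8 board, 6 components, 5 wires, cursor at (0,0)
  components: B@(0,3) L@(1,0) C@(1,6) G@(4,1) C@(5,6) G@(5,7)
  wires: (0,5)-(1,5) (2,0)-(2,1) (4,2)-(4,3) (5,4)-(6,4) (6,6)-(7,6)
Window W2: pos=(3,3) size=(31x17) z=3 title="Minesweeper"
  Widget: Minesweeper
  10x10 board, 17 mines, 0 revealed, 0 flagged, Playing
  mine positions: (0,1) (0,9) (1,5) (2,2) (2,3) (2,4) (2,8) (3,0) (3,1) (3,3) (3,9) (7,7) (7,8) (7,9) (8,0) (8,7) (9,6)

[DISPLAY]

             ┃                                 ┃> [-]
             ┃                                 ┃    c
             ┃                                 ┃    M
             ┃                                 ┃    [
             ┃                                 ┃     
             ┃                                 ┃     
             ┃                                 ┃     
             ┃                                 ┃     
             ┃                                 ┃     
━━━━━━━━━━━━━┛━━━━━━━━━━━━━━━━━━━━━━━━━━━━━┓   ┃     
           ┃ CircuitBoard                  ┃   ┃     
           ┠───────────────────────────────┨   ┃     
           ┃   0 1 2 3 4 5 6 7             ┃   ┃     
           ┃0  [.]          B       ·      ┃   ┃     
           ┃                        │      ┃   ┃     
           ┃1   L                   ·   C  ┃   ┃     
           ┃                               ┃   ┗━━━━━
           ┃2   · ─ ·                      ┃         
           ┃                               ┃         


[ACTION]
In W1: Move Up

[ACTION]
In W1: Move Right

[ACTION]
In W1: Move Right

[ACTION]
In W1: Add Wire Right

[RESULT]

             ┃                                 ┃> [-]
             ┃                                 ┃    c
             ┃                                 ┃    M
             ┃                                 ┃    [
             ┃                                 ┃     
             ┃                                 ┃     
             ┃                                 ┃     
             ┃                                 ┃     
             ┃                                 ┃     
━━━━━━━━━━━━━┛━━━━━━━━━━━━━━━━━━━━━━━━━━━━━┓   ┃     
           ┃ CircuitBoard                  ┃   ┃     
           ┠───────────────────────────────┨   ┃     
           ┃   0 1 2 3 4 5 6 7             ┃   ┃     
           ┃0          [.]─ B       ·      ┃   ┃     
           ┃                        │      ┃   ┃     
           ┃1   L                   ·   C  ┃   ┃     
           ┃                               ┃   ┗━━━━━
           ┃2   · ─ ·                      ┃         
           ┃                               ┃         


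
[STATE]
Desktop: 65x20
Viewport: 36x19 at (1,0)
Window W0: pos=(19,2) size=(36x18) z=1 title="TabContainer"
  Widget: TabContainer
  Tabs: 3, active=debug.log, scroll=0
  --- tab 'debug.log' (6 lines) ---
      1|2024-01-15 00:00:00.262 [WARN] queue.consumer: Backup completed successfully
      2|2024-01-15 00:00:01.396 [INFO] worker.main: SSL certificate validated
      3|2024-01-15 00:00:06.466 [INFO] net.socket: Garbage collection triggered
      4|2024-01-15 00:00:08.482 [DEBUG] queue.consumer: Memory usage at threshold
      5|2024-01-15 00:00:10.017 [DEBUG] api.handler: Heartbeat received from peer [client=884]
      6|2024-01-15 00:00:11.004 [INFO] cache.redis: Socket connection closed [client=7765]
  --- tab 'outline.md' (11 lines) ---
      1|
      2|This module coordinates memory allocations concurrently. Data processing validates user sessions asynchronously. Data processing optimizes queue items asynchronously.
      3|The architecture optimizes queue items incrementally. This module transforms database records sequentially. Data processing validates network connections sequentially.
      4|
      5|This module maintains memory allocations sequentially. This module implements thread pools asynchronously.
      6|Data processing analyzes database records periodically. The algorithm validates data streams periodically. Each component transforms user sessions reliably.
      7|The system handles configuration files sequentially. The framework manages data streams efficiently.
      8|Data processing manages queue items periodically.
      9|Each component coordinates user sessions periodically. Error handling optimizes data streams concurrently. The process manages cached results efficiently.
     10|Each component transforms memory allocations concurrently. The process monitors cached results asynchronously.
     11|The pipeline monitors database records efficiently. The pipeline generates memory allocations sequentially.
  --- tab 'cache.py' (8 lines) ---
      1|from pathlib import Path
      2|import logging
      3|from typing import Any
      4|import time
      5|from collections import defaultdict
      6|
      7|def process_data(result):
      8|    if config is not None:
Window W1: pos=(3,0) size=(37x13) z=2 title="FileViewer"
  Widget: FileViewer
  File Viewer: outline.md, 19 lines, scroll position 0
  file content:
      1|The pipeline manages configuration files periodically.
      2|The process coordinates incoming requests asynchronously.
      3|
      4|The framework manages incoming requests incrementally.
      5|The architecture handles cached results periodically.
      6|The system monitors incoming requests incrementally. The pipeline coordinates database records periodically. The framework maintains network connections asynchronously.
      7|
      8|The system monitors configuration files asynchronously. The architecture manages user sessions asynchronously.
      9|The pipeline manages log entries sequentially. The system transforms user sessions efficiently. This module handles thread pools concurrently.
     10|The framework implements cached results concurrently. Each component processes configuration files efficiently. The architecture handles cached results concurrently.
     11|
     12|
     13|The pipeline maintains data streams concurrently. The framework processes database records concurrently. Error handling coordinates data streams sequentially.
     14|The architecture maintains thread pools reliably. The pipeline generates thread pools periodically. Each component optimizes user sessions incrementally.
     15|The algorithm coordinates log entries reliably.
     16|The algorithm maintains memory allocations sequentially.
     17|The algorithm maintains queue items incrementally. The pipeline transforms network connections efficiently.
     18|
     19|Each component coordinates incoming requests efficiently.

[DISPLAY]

  ┏━━━━━━━━━━━━━━━━━━━━━━━━━━━━━━━━━
  ┃ FileViewer                      
  ┠─────────────────────────────────
  ┃The pipeline manages configuratio
  ┃The process coordinates incoming 
  ┃                                 
  ┃The framework manages incoming re
  ┃The architecture handles cached r
  ┃The system monitors incoming requ
  ┃                                 
  ┃The system monitors configuration
  ┃The pipeline manages log entries 
  ┗━━━━━━━━━━━━━━━━━━━━━━━━━━━━━━━━━
                  ┃                 
                  ┃                 
                  ┃                 
                  ┃                 
                  ┃                 
                  ┃                 


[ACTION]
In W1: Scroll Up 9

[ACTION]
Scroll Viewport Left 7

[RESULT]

   ┏━━━━━━━━━━━━━━━━━━━━━━━━━━━━━━━━
   ┃ FileViewer                     
   ┠────────────────────────────────
   ┃The pipeline manages configurati
   ┃The process coordinates incoming
   ┃                                
   ┃The framework manages incoming r
   ┃The architecture handles cached 
   ┃The system monitors incoming req
   ┃                                
   ┃The system monitors configuratio
   ┃The pipeline manages log entries
   ┗━━━━━━━━━━━━━━━━━━━━━━━━━━━━━━━━
                   ┃                
                   ┃                
                   ┃                
                   ┃                
                   ┃                
                   ┃                
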